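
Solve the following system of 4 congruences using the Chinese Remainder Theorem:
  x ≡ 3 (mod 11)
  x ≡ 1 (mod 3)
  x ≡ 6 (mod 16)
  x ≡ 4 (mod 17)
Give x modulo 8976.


Product of moduli M = 11 · 3 · 16 · 17 = 8976.
Merge one congruence at a time:
  Start: x ≡ 3 (mod 11).
  Combine with x ≡ 1 (mod 3); new modulus lcm = 33.
    Write x = 3 + 11·t and substitute into x ≡ 1 (mod 3): 11·t ≡ 1 − 3 = -2 (mod 3).
    Reduce coefficients mod 3: 2·t ≡ 1 (mod 3).
    The inverse of 2 mod 3 is 2 (since 2·2 = 4 = 1·3 + 1), so t ≡ 2·1 = 2 ≡ 2 (mod 3).
    Then x = 3 + 11·2 = 25, valid modulo lcm(11, 3) = 33: x ≡ 25 (mod 33).
  Combine with x ≡ 6 (mod 16); new modulus lcm = 528.
    Write x = 25 + 33·t and substitute into x ≡ 6 (mod 16): 33·t ≡ 6 − 25 = -19 (mod 16).
    Reduce coefficients mod 16: 1·t ≡ 13 (mod 16).
    So t ≡ 13 (mod 16).
    Then x = 25 + 33·13 = 454, valid modulo lcm(33, 16) = 528: x ≡ 454 (mod 528).
  Combine with x ≡ 4 (mod 17); new modulus lcm = 8976.
    Write x = 454 + 528·t and substitute into x ≡ 4 (mod 17): 528·t ≡ 4 − 454 = -450 (mod 17).
    Reduce coefficients mod 17: 1·t ≡ 9 (mod 17).
    So t ≡ 9 (mod 17).
    Then x = 454 + 528·9 = 5206, valid modulo lcm(528, 17) = 8976: x ≡ 5206 (mod 8976).
Verify against each original: 5206 mod 11 = 3, 5206 mod 3 = 1, 5206 mod 16 = 6, 5206 mod 17 = 4.

x ≡ 5206 (mod 8976).


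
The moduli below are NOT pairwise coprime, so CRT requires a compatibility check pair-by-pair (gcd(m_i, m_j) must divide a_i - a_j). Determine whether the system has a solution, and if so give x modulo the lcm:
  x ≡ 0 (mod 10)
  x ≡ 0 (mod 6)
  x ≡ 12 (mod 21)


Moduli 10, 6, 21 are not pairwise coprime, so CRT works modulo lcm(m_i) when all pairwise compatibility conditions hold.
Pairwise compatibility: gcd(m_i, m_j) must divide a_i - a_j for every pair.
Merge one congruence at a time:
  Start: x ≡ 0 (mod 10).
  Combine with x ≡ 0 (mod 6): gcd(10, 6) = 2; 0 - 0 = 0, which IS divisible by 2, so compatible.
    Write x = 0 + 10·t and substitute into x ≡ 0 (mod 6): 10·t ≡ 0 − 0 = 0 (mod 6).
    Divide the congruence (and modulus) by g = 2: 5·t ≡ 0 (mod 3).
    Reduce coefficients mod 3: 2·t ≡ 0 (mod 3).
    The inverse of 2 mod 3 is 2 (since 2·2 = 4 = 1·3 + 1), so t ≡ 2·0 = 0 ≡ 0 (mod 3).
    Then x = 0 + 10·0 = 0, valid modulo lcm(10, 6) = 30: x ≡ 0 (mod 30).
  Combine with x ≡ 12 (mod 21): gcd(30, 21) = 3; 12 - 0 = 12, which IS divisible by 3, so compatible.
    Write x = 0 + 30·t and substitute into x ≡ 12 (mod 21): 30·t ≡ 12 − 0 = 12 (mod 21).
    Divide the congruence (and modulus) by g = 3: 10·t ≡ 4 (mod 7).
    Reduce coefficients mod 7: 3·t ≡ 4 (mod 7).
    The inverse of 3 mod 7 is 5 (since 3·5 = 15 = 2·7 + 1), so t ≡ 5·4 = 20 ≡ 6 (mod 7).
    Then x = 0 + 30·6 = 180, valid modulo lcm(30, 21) = 210: x ≡ 180 (mod 210).
Verify: 180 mod 10 = 0, 180 mod 6 = 0, 180 mod 21 = 12.

x ≡ 180 (mod 210).


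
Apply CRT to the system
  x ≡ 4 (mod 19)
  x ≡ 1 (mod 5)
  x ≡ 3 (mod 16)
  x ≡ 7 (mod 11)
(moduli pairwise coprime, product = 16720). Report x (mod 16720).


Product of moduli M = 19 · 5 · 16 · 11 = 16720.
Merge one congruence at a time:
  Start: x ≡ 4 (mod 19).
  Combine with x ≡ 1 (mod 5); new modulus lcm = 95.
    Write x = 4 + 19·t and substitute into x ≡ 1 (mod 5): 19·t ≡ 1 − 4 = -3 (mod 5).
    Reduce coefficients mod 5: 4·t ≡ 2 (mod 5).
    The inverse of 4 mod 5 is 4 (since 4·4 = 16 = 3·5 + 1), so t ≡ 4·2 = 8 ≡ 3 (mod 5).
    Then x = 4 + 19·3 = 61, valid modulo lcm(19, 5) = 95: x ≡ 61 (mod 95).
  Combine with x ≡ 3 (mod 16); new modulus lcm = 1520.
    Write x = 61 + 95·t and substitute into x ≡ 3 (mod 16): 95·t ≡ 3 − 61 = -58 (mod 16).
    Reduce coefficients mod 16: 15·t ≡ 6 (mod 16).
    The inverse of 15 mod 16 is 15 (since 15·15 = 225 = 14·16 + 1), so t ≡ 15·6 = 90 ≡ 10 (mod 16).
    Then x = 61 + 95·10 = 1011, valid modulo lcm(95, 16) = 1520: x ≡ 1011 (mod 1520).
  Combine with x ≡ 7 (mod 11); new modulus lcm = 16720.
    Write x = 1011 + 1520·t and substitute into x ≡ 7 (mod 11): 1520·t ≡ 7 − 1011 = -1004 (mod 11).
    Reduce coefficients mod 11: 2·t ≡ 8 (mod 11).
    The inverse of 2 mod 11 is 6 (since 2·6 = 12 = 1·11 + 1), so t ≡ 6·8 = 48 ≡ 4 (mod 11).
    Then x = 1011 + 1520·4 = 7091, valid modulo lcm(1520, 11) = 16720: x ≡ 7091 (mod 16720).
Verify against each original: 7091 mod 19 = 4, 7091 mod 5 = 1, 7091 mod 16 = 3, 7091 mod 11 = 7.

x ≡ 7091 (mod 16720).


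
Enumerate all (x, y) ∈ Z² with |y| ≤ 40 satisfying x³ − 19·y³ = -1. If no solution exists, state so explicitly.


The equation is x³ - 19y³ = -1. For fixed y, x³ = 19·y³ − 1, so a solution requires the RHS to be a perfect cube.
Strategy: iterate y from -40 to 40, compute RHS = 19·y³ − 1, and check whether it is a (positive or negative) perfect cube.
Check small values of y:
  y = 0: RHS = -1 = (-1)³ ⇒ x = -1 works.
  y = 1: RHS = 18 is not a perfect cube.
  y = -1: RHS = -20 is not a perfect cube.
  y = 2: RHS = 151 is not a perfect cube.
  y = -2: RHS = -153 is not a perfect cube.
  y = 3: RHS = 512 = (8)³ ⇒ x = 8 works.
  y = -3: RHS = -514 is not a perfect cube.
Continuing the search up to |y| = 40 finds no further solutions beyond those listed.
Collected solutions: (-1, 0), (8, 3).

Solutions (with |y| ≤ 40): (-1, 0), (8, 3).


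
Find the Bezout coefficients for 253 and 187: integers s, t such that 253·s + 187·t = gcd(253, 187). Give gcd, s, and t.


Euclidean algorithm on (253, 187) — divide until remainder is 0:
  253 = 1 · 187 + 66
  187 = 2 · 66 + 55
  66 = 1 · 55 + 11
  55 = 5 · 11 + 0
gcd(253, 187) = 11.
Track Bezout coefficients alongside the remainders: start with r₀ = 253 = a·1 + b·0 (s = 1, t = 0) and r₁ = 187 = a·0 + b·1 (s = 0, t = 1); each new remainder r_{k+1} = r_{k-1} − q_k·r_k inherits s_{k+1} = s_{k-1} − q_k·s_k, t_{k+1} = t_{k-1} − q_k·t_k, so r_k = a·s_k + b·t_k at every step:
  q = 1: r = 66, s = 1 − 1·0 = 1, t = 0 − 1·1 = -1  (check: 253·1 + 187·(-1) = 66)
  q = 2: r = 55, s = 0 − 2·1 = -2, t = 1 − 2·(-1) = 3  (check: 253·(-2) + 187·3 = 55)
  q = 1: r = 11, s = 1 − 1·(-2) = 3, t = -1 − 1·3 = -4  (check: 253·3 + 187·(-4) = 11)
The row with r = 11 (the gcd) gives the Bezout coefficients s = 3, t = -4.
Result: 253 · (3) + 187 · (-4) = 11.

gcd(253, 187) = 11; s = 3, t = -4 (check: 253·3 + 187·(-4) = 11).


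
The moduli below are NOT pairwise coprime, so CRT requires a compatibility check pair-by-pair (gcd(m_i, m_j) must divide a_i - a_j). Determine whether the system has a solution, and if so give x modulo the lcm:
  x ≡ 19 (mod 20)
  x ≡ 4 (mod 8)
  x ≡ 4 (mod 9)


Moduli 20, 8, 9 are not pairwise coprime, so CRT works modulo lcm(m_i) when all pairwise compatibility conditions hold.
Pairwise compatibility: gcd(m_i, m_j) must divide a_i - a_j for every pair.
Merge one congruence at a time:
  Start: x ≡ 19 (mod 20).
  Combine with x ≡ 4 (mod 8): gcd(20, 8) = 4, and 4 - 19 = -15 is NOT divisible by 4.
    ⇒ system is inconsistent (no integer solution).

No solution (the system is inconsistent).


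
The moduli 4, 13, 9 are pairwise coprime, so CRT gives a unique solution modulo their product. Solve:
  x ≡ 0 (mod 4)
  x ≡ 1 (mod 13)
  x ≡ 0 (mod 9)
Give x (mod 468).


Moduli 4, 13, 9 are pairwise coprime; by CRT there is a unique solution modulo M = 4 · 13 · 9 = 468.
Solve pairwise, accumulating the modulus:
  Start with x ≡ 0 (mod 4).
  Combine with x ≡ 1 (mod 13): since gcd(4, 13) = 1, we get a unique residue mod 52.
    Write x = 0 + 4·t and substitute into x ≡ 1 (mod 13): 4·t ≡ 1 − 0 = 1 (mod 13).
    The inverse of 4 mod 13 is 10 (since 4·10 = 40 = 3·13 + 1), so t ≡ 10·1 = 10 ≡ 10 (mod 13).
    Then x = 0 + 4·10 = 40, valid modulo lcm(4, 13) = 52: x ≡ 40 (mod 52).
  Combine with x ≡ 0 (mod 9): since gcd(52, 9) = 1, we get a unique residue mod 468.
    Write x = 40 + 52·t and substitute into x ≡ 0 (mod 9): 52·t ≡ 0 − 40 = -40 (mod 9).
    Reduce coefficients mod 9: 7·t ≡ 5 (mod 9).
    The inverse of 7 mod 9 is 4 (since 7·4 = 28 = 3·9 + 1), so t ≡ 4·5 = 20 ≡ 2 (mod 9).
    Then x = 40 + 52·2 = 144, valid modulo lcm(52, 9) = 468: x ≡ 144 (mod 468).
Verify: 144 mod 4 = 0 ✓, 144 mod 13 = 1 ✓, 144 mod 9 = 0 ✓.

x ≡ 144 (mod 468).


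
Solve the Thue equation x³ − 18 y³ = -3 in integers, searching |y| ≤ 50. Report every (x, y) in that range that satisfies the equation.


The equation is x³ - 18y³ = -3. For fixed y, x³ = 18·y³ − 3, so a solution requires the RHS to be a perfect cube.
Strategy: iterate y from -50 to 50, compute RHS = 18·y³ − 3, and check whether it is a (positive or negative) perfect cube.
Check small values of y:
  y = 0: RHS = -3 is not a perfect cube.
  y = 1: RHS = 15 is not a perfect cube.
  y = -1: RHS = -21 is not a perfect cube.
  y = 2: RHS = 141 is not a perfect cube.
  y = -2: RHS = -147 is not a perfect cube.
  y = 3: RHS = 483 is not a perfect cube.
  y = -3: RHS = -489 is not a perfect cube.
Continuing the search up to |y| = 50 finds no solutions either.
No (x, y) in the scanned range satisfies the equation.

No integer solutions with |y| ≤ 50.


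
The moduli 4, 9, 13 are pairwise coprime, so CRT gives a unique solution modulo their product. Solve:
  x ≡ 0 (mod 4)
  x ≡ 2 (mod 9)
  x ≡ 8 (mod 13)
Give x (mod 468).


Moduli 4, 9, 13 are pairwise coprime; by CRT there is a unique solution modulo M = 4 · 9 · 13 = 468.
Solve pairwise, accumulating the modulus:
  Start with x ≡ 0 (mod 4).
  Combine with x ≡ 2 (mod 9): since gcd(4, 9) = 1, we get a unique residue mod 36.
    Write x = 0 + 4·t and substitute into x ≡ 2 (mod 9): 4·t ≡ 2 − 0 = 2 (mod 9).
    The inverse of 4 mod 9 is 7 (since 4·7 = 28 = 3·9 + 1), so t ≡ 7·2 = 14 ≡ 5 (mod 9).
    Then x = 0 + 4·5 = 20, valid modulo lcm(4, 9) = 36: x ≡ 20 (mod 36).
  Combine with x ≡ 8 (mod 13): since gcd(36, 13) = 1, we get a unique residue mod 468.
    Write x = 20 + 36·t and substitute into x ≡ 8 (mod 13): 36·t ≡ 8 − 20 = -12 (mod 13).
    Reduce coefficients mod 13: 10·t ≡ 1 (mod 13).
    The inverse of 10 mod 13 is 4 (since 10·4 = 40 = 3·13 + 1), so t ≡ 4·1 = 4 ≡ 4 (mod 13).
    Then x = 20 + 36·4 = 164, valid modulo lcm(36, 13) = 468: x ≡ 164 (mod 468).
Verify: 164 mod 4 = 0 ✓, 164 mod 9 = 2 ✓, 164 mod 13 = 8 ✓.

x ≡ 164 (mod 468).


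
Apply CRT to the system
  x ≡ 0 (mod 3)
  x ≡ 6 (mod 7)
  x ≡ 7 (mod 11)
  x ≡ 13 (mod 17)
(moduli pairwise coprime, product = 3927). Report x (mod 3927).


Product of moduli M = 3 · 7 · 11 · 17 = 3927.
Merge one congruence at a time:
  Start: x ≡ 0 (mod 3).
  Combine with x ≡ 6 (mod 7); new modulus lcm = 21.
    Write x = 0 + 3·t and substitute into x ≡ 6 (mod 7): 3·t ≡ 6 − 0 = 6 (mod 7).
    The inverse of 3 mod 7 is 5 (since 3·5 = 15 = 2·7 + 1), so t ≡ 5·6 = 30 ≡ 2 (mod 7).
    Then x = 0 + 3·2 = 6, valid modulo lcm(3, 7) = 21: x ≡ 6 (mod 21).
  Combine with x ≡ 7 (mod 11); new modulus lcm = 231.
    Write x = 6 + 21·t and substitute into x ≡ 7 (mod 11): 21·t ≡ 7 − 6 = 1 (mod 11).
    Reduce coefficients mod 11: 10·t ≡ 1 (mod 11).
    The inverse of 10 mod 11 is 10 (since 10·10 = 100 = 9·11 + 1), so t ≡ 10·1 = 10 ≡ 10 (mod 11).
    Then x = 6 + 21·10 = 216, valid modulo lcm(21, 11) = 231: x ≡ 216 (mod 231).
  Combine with x ≡ 13 (mod 17); new modulus lcm = 3927.
    Write x = 216 + 231·t and substitute into x ≡ 13 (mod 17): 231·t ≡ 13 − 216 = -203 (mod 17).
    Reduce coefficients mod 17: 10·t ≡ 1 (mod 17).
    The inverse of 10 mod 17 is 12 (since 10·12 = 120 = 7·17 + 1), so t ≡ 12·1 = 12 ≡ 12 (mod 17).
    Then x = 216 + 231·12 = 2988, valid modulo lcm(231, 17) = 3927: x ≡ 2988 (mod 3927).
Verify against each original: 2988 mod 3 = 0, 2988 mod 7 = 6, 2988 mod 11 = 7, 2988 mod 17 = 13.

x ≡ 2988 (mod 3927).


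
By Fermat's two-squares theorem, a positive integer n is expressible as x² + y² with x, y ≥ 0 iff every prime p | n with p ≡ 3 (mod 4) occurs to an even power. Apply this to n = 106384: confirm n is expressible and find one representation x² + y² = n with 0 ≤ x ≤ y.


Step 1: Factor n = 106384 = 2^4 · 61 · 109.
Step 2: Check the mod-4 condition on each prime factor: 2 = 2 (special); 61 ≡ 1 (mod 4), exponent 1; 109 ≡ 1 (mod 4), exponent 1.
All primes ≡ 3 (mod 4) appear to even exponent (or don't appear), so by the two-squares theorem n IS expressible as a sum of two squares.
Step 3: Build a representation. Group n = k² · m with k = 4 and m = 61 · 109 = 6649 (a product of primes ≡ 1 (mod 4)); a representation of m scales to one of n via (k·x)² + (k·y)² = k²(x² + y²). Each prime p ≡ 1 (mod 4) is itself a sum of two squares; find a² by testing p − a² for a perfect square:
  61: 61 − 1² = 60, 61 − 2² = 57, 61 − 3² = 52, 61 − 4² = 45, 61 − 5² = 36 = 6² ⇒ 61 = 5² + 6².
  109: 109 − 1² = 108, 109 − 2² = 105, 109 − 3² = 100 = 10² ⇒ 109 = 3² + 10².
  Combine using the Brahmagupta–Fibonacci identity (a² + b²)(c² + d²) = (ac − bd)² + (ad + bc)² = (ac + bd)² + (ad − bc)²:
  61 · 109 = 6649: from (5² + 6²)(3² + 10²), take (5·3 − 6·10, 5·10 + 6·3) = (15 − 60, 50 + 18) = (-45, 68); dropping signs (only squares matter) gives (45, 68); check 45² + 68² = 2025 + 4624 = 6649 ✓.
  Scale by k = 4: (4·45, 4·68) = (180, 272).
Step 4: Order so x ≤ y and verify: 180² + 272² = 32400 + 73984 = 106384 = n. ✓

n = 106384 = 180² + 272² (one valid representation with x ≤ y).


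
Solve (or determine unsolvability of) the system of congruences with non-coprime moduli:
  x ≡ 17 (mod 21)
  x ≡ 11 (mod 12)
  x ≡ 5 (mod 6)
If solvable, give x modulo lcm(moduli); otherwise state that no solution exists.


Moduli 21, 12, 6 are not pairwise coprime, so CRT works modulo lcm(m_i) when all pairwise compatibility conditions hold.
Pairwise compatibility: gcd(m_i, m_j) must divide a_i - a_j for every pair.
Merge one congruence at a time:
  Start: x ≡ 17 (mod 21).
  Combine with x ≡ 11 (mod 12): gcd(21, 12) = 3; 11 - 17 = -6, which IS divisible by 3, so compatible.
    Write x = 17 + 21·t and substitute into x ≡ 11 (mod 12): 21·t ≡ 11 − 17 = -6 (mod 12).
    Divide the congruence (and modulus) by g = 3: 7·t ≡ -2 (mod 4).
    Reduce coefficients mod 4: 3·t ≡ 2 (mod 4).
    The inverse of 3 mod 4 is 3 (since 3·3 = 9 = 2·4 + 1), so t ≡ 3·2 = 6 ≡ 2 (mod 4).
    Then x = 17 + 21·2 = 59, valid modulo lcm(21, 12) = 84: x ≡ 59 (mod 84).
  Combine with x ≡ 5 (mod 6): gcd(84, 6) = 6; 5 - 59 = -54, which IS divisible by 6, so compatible.
    Write x = 59 + 84·t and substitute into x ≡ 5 (mod 6): 84·t ≡ 5 − 59 = -54 (mod 6).
    Divide the congruence (and modulus) by g = 6: 14·t ≡ -9 (mod 1).
    Modulo 1 every t works; take t = 0.
    Then x = 59 + 84·0 = 59, valid modulo lcm(84, 6) = 84: x ≡ 59 (mod 84).
Verify: 59 mod 21 = 17, 59 mod 12 = 11, 59 mod 6 = 5.

x ≡ 59 (mod 84).


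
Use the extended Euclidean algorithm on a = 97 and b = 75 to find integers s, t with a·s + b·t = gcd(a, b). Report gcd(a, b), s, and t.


Euclidean algorithm on (97, 75) — divide until remainder is 0:
  97 = 1 · 75 + 22
  75 = 3 · 22 + 9
  22 = 2 · 9 + 4
  9 = 2 · 4 + 1
  4 = 4 · 1 + 0
gcd(97, 75) = 1.
Track Bezout coefficients alongside the remainders: start with r₀ = 97 = a·1 + b·0 (s = 1, t = 0) and r₁ = 75 = a·0 + b·1 (s = 0, t = 1); each new remainder r_{k+1} = r_{k-1} − q_k·r_k inherits s_{k+1} = s_{k-1} − q_k·s_k, t_{k+1} = t_{k-1} − q_k·t_k, so r_k = a·s_k + b·t_k at every step:
  q = 1: r = 22, s = 1 − 1·0 = 1, t = 0 − 1·1 = -1  (check: 97·1 + 75·(-1) = 22)
  q = 3: r = 9, s = 0 − 3·1 = -3, t = 1 − 3·(-1) = 4  (check: 97·(-3) + 75·4 = 9)
  q = 2: r = 4, s = 1 − 2·(-3) = 7, t = -1 − 2·4 = -9  (check: 97·7 + 75·(-9) = 4)
  q = 2: r = 1, s = -3 − 2·7 = -17, t = 4 − 2·(-9) = 22  (check: 97·(-17) + 75·22 = 1)
The row with r = 1 (the gcd) gives the Bezout coefficients s = -17, t = 22.
Result: 97 · (-17) + 75 · (22) = 1.

gcd(97, 75) = 1; s = -17, t = 22 (check: 97·(-17) + 75·22 = 1).


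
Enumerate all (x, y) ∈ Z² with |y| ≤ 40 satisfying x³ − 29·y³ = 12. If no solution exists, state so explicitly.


The equation is x³ - 29y³ = 12. For fixed y, x³ = 29·y³ + 12, so a solution requires the RHS to be a perfect cube.
Strategy: iterate y from -40 to 40, compute RHS = 29·y³ + 12, and check whether it is a (positive or negative) perfect cube.
Check small values of y:
  y = 0: RHS = 12 is not a perfect cube.
  y = 1: RHS = 41 is not a perfect cube.
  y = -1: RHS = -17 is not a perfect cube.
  y = 2: RHS = 244 is not a perfect cube.
  y = -2: RHS = -220 is not a perfect cube.
  y = 3: RHS = 795 is not a perfect cube.
  y = -3: RHS = -771 is not a perfect cube.
Continuing the search up to |y| = 40 finds no solutions either.
No (x, y) in the scanned range satisfies the equation.

No integer solutions with |y| ≤ 40.


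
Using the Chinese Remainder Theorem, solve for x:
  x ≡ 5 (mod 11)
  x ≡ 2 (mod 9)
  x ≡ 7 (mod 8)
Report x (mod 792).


Moduli 11, 9, 8 are pairwise coprime; by CRT there is a unique solution modulo M = 11 · 9 · 8 = 792.
Solve pairwise, accumulating the modulus:
  Start with x ≡ 5 (mod 11).
  Combine with x ≡ 2 (mod 9): since gcd(11, 9) = 1, we get a unique residue mod 99.
    Write x = 5 + 11·t and substitute into x ≡ 2 (mod 9): 11·t ≡ 2 − 5 = -3 (mod 9).
    Reduce coefficients mod 9: 2·t ≡ 6 (mod 9).
    The inverse of 2 mod 9 is 5 (since 2·5 = 10 = 1·9 + 1), so t ≡ 5·6 = 30 ≡ 3 (mod 9).
    Then x = 5 + 11·3 = 38, valid modulo lcm(11, 9) = 99: x ≡ 38 (mod 99).
  Combine with x ≡ 7 (mod 8): since gcd(99, 8) = 1, we get a unique residue mod 792.
    Write x = 38 + 99·t and substitute into x ≡ 7 (mod 8): 99·t ≡ 7 − 38 = -31 (mod 8).
    Reduce coefficients mod 8: 3·t ≡ 1 (mod 8).
    The inverse of 3 mod 8 is 3 (since 3·3 = 9 = 1·8 + 1), so t ≡ 3·1 = 3 ≡ 3 (mod 8).
    Then x = 38 + 99·3 = 335, valid modulo lcm(99, 8) = 792: x ≡ 335 (mod 792).
Verify: 335 mod 11 = 5 ✓, 335 mod 9 = 2 ✓, 335 mod 8 = 7 ✓.

x ≡ 335 (mod 792).


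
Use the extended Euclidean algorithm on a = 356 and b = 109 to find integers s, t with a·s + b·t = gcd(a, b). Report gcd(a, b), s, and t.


Euclidean algorithm on (356, 109) — divide until remainder is 0:
  356 = 3 · 109 + 29
  109 = 3 · 29 + 22
  29 = 1 · 22 + 7
  22 = 3 · 7 + 1
  7 = 7 · 1 + 0
gcd(356, 109) = 1.
Track Bezout coefficients alongside the remainders: start with r₀ = 356 = a·1 + b·0 (s = 1, t = 0) and r₁ = 109 = a·0 + b·1 (s = 0, t = 1); each new remainder r_{k+1} = r_{k-1} − q_k·r_k inherits s_{k+1} = s_{k-1} − q_k·s_k, t_{k+1} = t_{k-1} − q_k·t_k, so r_k = a·s_k + b·t_k at every step:
  q = 3: r = 29, s = 1 − 3·0 = 1, t = 0 − 3·1 = -3  (check: 356·1 + 109·(-3) = 29)
  q = 3: r = 22, s = 0 − 3·1 = -3, t = 1 − 3·(-3) = 10  (check: 356·(-3) + 109·10 = 22)
  q = 1: r = 7, s = 1 − 1·(-3) = 4, t = -3 − 1·10 = -13  (check: 356·4 + 109·(-13) = 7)
  q = 3: r = 1, s = -3 − 3·4 = -15, t = 10 − 3·(-13) = 49  (check: 356·(-15) + 109·49 = 1)
The row with r = 1 (the gcd) gives the Bezout coefficients s = -15, t = 49.
Result: 356 · (-15) + 109 · (49) = 1.

gcd(356, 109) = 1; s = -15, t = 49 (check: 356·(-15) + 109·49 = 1).


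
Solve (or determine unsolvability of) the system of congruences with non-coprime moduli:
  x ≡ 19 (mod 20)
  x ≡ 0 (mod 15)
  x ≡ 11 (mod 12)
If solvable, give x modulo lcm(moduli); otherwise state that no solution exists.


Moduli 20, 15, 12 are not pairwise coprime, so CRT works modulo lcm(m_i) when all pairwise compatibility conditions hold.
Pairwise compatibility: gcd(m_i, m_j) must divide a_i - a_j for every pair.
Merge one congruence at a time:
  Start: x ≡ 19 (mod 20).
  Combine with x ≡ 0 (mod 15): gcd(20, 15) = 5, and 0 - 19 = -19 is NOT divisible by 5.
    ⇒ system is inconsistent (no integer solution).

No solution (the system is inconsistent).


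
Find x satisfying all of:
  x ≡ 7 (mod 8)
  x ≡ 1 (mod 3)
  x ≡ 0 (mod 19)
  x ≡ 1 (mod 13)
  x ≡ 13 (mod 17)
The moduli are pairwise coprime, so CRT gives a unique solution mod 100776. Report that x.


Product of moduli M = 8 · 3 · 19 · 13 · 17 = 100776.
Merge one congruence at a time:
  Start: x ≡ 7 (mod 8).
  Combine with x ≡ 1 (mod 3); new modulus lcm = 24.
    Write x = 7 + 8·t and substitute into x ≡ 1 (mod 3): 8·t ≡ 1 − 7 = -6 (mod 3).
    Reduce coefficients mod 3: 2·t ≡ 0 (mod 3).
    The inverse of 2 mod 3 is 2 (since 2·2 = 4 = 1·3 + 1), so t ≡ 2·0 = 0 ≡ 0 (mod 3).
    Then x = 7 + 8·0 = 7, valid modulo lcm(8, 3) = 24: x ≡ 7 (mod 24).
  Combine with x ≡ 0 (mod 19); new modulus lcm = 456.
    Write x = 7 + 24·t and substitute into x ≡ 0 (mod 19): 24·t ≡ 0 − 7 = -7 (mod 19).
    Reduce coefficients mod 19: 5·t ≡ 12 (mod 19).
    The inverse of 5 mod 19 is 4 (since 5·4 = 20 = 1·19 + 1), so t ≡ 4·12 = 48 ≡ 10 (mod 19).
    Then x = 7 + 24·10 = 247, valid modulo lcm(24, 19) = 456: x ≡ 247 (mod 456).
  Combine with x ≡ 1 (mod 13); new modulus lcm = 5928.
    Write x = 247 + 456·t and substitute into x ≡ 1 (mod 13): 456·t ≡ 1 − 247 = -246 (mod 13).
    Reduce coefficients mod 13: 1·t ≡ 1 (mod 13).
    So t ≡ 1 (mod 13).
    Then x = 247 + 456·1 = 703, valid modulo lcm(456, 13) = 5928: x ≡ 703 (mod 5928).
  Combine with x ≡ 13 (mod 17); new modulus lcm = 100776.
    Write x = 703 + 5928·t and substitute into x ≡ 13 (mod 17): 5928·t ≡ 13 − 703 = -690 (mod 17).
    Reduce coefficients mod 17: 12·t ≡ 7 (mod 17).
    The inverse of 12 mod 17 is 10 (since 12·10 = 120 = 7·17 + 1), so t ≡ 10·7 = 70 ≡ 2 (mod 17).
    Then x = 703 + 5928·2 = 12559, valid modulo lcm(5928, 17) = 100776: x ≡ 12559 (mod 100776).
Verify against each original: 12559 mod 8 = 7, 12559 mod 3 = 1, 12559 mod 19 = 0, 12559 mod 13 = 1, 12559 mod 17 = 13.

x ≡ 12559 (mod 100776).


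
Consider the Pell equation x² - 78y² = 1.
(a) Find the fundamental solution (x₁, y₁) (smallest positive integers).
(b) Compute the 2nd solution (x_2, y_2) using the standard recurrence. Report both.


Step 1: Find the fundamental solution (x₁, y₁) of x² - 78y² = 1.
  Expand √78 as a continued fraction. a₀ = ⌊√78⌋ = 8; iterate m_{k+1} = d_k·a_k − m_k, d_{k+1} = (78 − m_{k+1}²)/d_k, a_{k+1} = ⌊(a₀ + m_{k+1})/d_{k+1}⌋ (starting m₀ = 0, d₀ = 1), with convergents p_k = a_k·p_{k-1} + p_{k-2}, q_k = a_k·q_{k-1} + q_{k-2} (p₋₁ = 1, q₋₁ = 0):
  k = 0: a₀ = 8; p₀/q₀ = 8/1; p₀² − 78·q₀² = 64 − 78 = -14.
  k = 1: m = 8, d = 14, a = ⌊(8 + 8)/14⌋ = 1; p/q = (1·8 + 1)/(1·1 + 0) = 9/1; p² − 78·q² = 81 − 78 = 3.
  k = 2: m = 6, d = 3, a = ⌊(8 + 6)/3⌋ = 4; p/q = (4·9 + 8)/(4·1 + 1) = 44/5; p² − 78·q² = 1936 − 1950 = -14.
  k = 3: m = 6, d = 14, a = ⌊(8 + 6)/14⌋ = 1; p/q = (1·44 + 9)/(1·5 + 1) = 53/6; p² − 78·q² = 2809 − 2808 = 1.
  The first convergent with p² − 78·q² = 1 gives the fundamental solution (x₁, y₁) = (53, 6).
Step 2: Apply the recurrence (x_{n+1}, y_{n+1}) = (x₁x_n + 78y₁y_n, x₁y_n + y₁x_n) repeatedly.
  From (x_1, y_1) = (53, 6): x_2 = 53·53 + 78·6·6 = 5617; y_2 = 53·6 + 6·53 = 636.
Step 3: Verify x_2² - 78·y_2² = 31550689 - 31550688 = 1 (should be 1). ✓

(x_1, y_1) = (53, 6); (x_2, y_2) = (5617, 636).


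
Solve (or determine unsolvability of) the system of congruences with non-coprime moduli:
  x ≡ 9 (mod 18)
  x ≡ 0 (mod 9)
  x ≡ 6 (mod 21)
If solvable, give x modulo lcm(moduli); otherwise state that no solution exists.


Moduli 18, 9, 21 are not pairwise coprime, so CRT works modulo lcm(m_i) when all pairwise compatibility conditions hold.
Pairwise compatibility: gcd(m_i, m_j) must divide a_i - a_j for every pair.
Merge one congruence at a time:
  Start: x ≡ 9 (mod 18).
  Combine with x ≡ 0 (mod 9): gcd(18, 9) = 9; 0 - 9 = -9, which IS divisible by 9, so compatible.
    Write x = 9 + 18·t and substitute into x ≡ 0 (mod 9): 18·t ≡ 0 − 9 = -9 (mod 9).
    Divide the congruence (and modulus) by g = 9: 2·t ≡ -1 (mod 1).
    Modulo 1 every t works; take t = 0.
    Then x = 9 + 18·0 = 9, valid modulo lcm(18, 9) = 18: x ≡ 9 (mod 18).
  Combine with x ≡ 6 (mod 21): gcd(18, 21) = 3; 6 - 9 = -3, which IS divisible by 3, so compatible.
    Write x = 9 + 18·t and substitute into x ≡ 6 (mod 21): 18·t ≡ 6 − 9 = -3 (mod 21).
    Divide the congruence (and modulus) by g = 3: 6·t ≡ -1 (mod 7).
    Reduce coefficients mod 7: 6·t ≡ 6 (mod 7).
    The inverse of 6 mod 7 is 6 (since 6·6 = 36 = 5·7 + 1), so t ≡ 6·6 = 36 ≡ 1 (mod 7).
    Then x = 9 + 18·1 = 27, valid modulo lcm(18, 21) = 126: x ≡ 27 (mod 126).
Verify: 27 mod 18 = 9, 27 mod 9 = 0, 27 mod 21 = 6.

x ≡ 27 (mod 126).


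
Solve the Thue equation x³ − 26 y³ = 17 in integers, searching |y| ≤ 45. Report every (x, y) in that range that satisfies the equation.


The equation is x³ - 26y³ = 17. For fixed y, x³ = 26·y³ + 17, so a solution requires the RHS to be a perfect cube.
Strategy: iterate y from -45 to 45, compute RHS = 26·y³ + 17, and check whether it is a (positive or negative) perfect cube.
Check small values of y:
  y = 0: RHS = 17 is not a perfect cube.
  y = 1: RHS = 43 is not a perfect cube.
  y = -1: RHS = -9 is not a perfect cube.
  y = 2: RHS = 225 is not a perfect cube.
  y = -2: RHS = -191 is not a perfect cube.
  y = 3: RHS = 719 is not a perfect cube.
  y = -3: RHS = -685 is not a perfect cube.
Continuing the search up to |y| = 45 finds no solutions either.
No (x, y) in the scanned range satisfies the equation.

No integer solutions with |y| ≤ 45.


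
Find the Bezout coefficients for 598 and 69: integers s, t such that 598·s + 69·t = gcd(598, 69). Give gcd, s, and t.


Euclidean algorithm on (598, 69) — divide until remainder is 0:
  598 = 8 · 69 + 46
  69 = 1 · 46 + 23
  46 = 2 · 23 + 0
gcd(598, 69) = 23.
Track Bezout coefficients alongside the remainders: start with r₀ = 598 = a·1 + b·0 (s = 1, t = 0) and r₁ = 69 = a·0 + b·1 (s = 0, t = 1); each new remainder r_{k+1} = r_{k-1} − q_k·r_k inherits s_{k+1} = s_{k-1} − q_k·s_k, t_{k+1} = t_{k-1} − q_k·t_k, so r_k = a·s_k + b·t_k at every step:
  q = 8: r = 46, s = 1 − 8·0 = 1, t = 0 − 8·1 = -8  (check: 598·1 + 69·(-8) = 46)
  q = 1: r = 23, s = 0 − 1·1 = -1, t = 1 − 1·(-8) = 9  (check: 598·(-1) + 69·9 = 23)
The row with r = 23 (the gcd) gives the Bezout coefficients s = -1, t = 9.
Result: 598 · (-1) + 69 · (9) = 23.

gcd(598, 69) = 23; s = -1, t = 9 (check: 598·(-1) + 69·9 = 23).


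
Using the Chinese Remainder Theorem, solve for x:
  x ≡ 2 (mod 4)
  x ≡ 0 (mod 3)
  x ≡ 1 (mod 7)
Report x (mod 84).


Moduli 4, 3, 7 are pairwise coprime; by CRT there is a unique solution modulo M = 4 · 3 · 7 = 84.
Solve pairwise, accumulating the modulus:
  Start with x ≡ 2 (mod 4).
  Combine with x ≡ 0 (mod 3): since gcd(4, 3) = 1, we get a unique residue mod 12.
    Write x = 2 + 4·t and substitute into x ≡ 0 (mod 3): 4·t ≡ 0 − 2 = -2 (mod 3).
    Reduce coefficients mod 3: 1·t ≡ 1 (mod 3).
    So t ≡ 1 (mod 3).
    Then x = 2 + 4·1 = 6, valid modulo lcm(4, 3) = 12: x ≡ 6 (mod 12).
  Combine with x ≡ 1 (mod 7): since gcd(12, 7) = 1, we get a unique residue mod 84.
    Write x = 6 + 12·t and substitute into x ≡ 1 (mod 7): 12·t ≡ 1 − 6 = -5 (mod 7).
    Reduce coefficients mod 7: 5·t ≡ 2 (mod 7).
    The inverse of 5 mod 7 is 3 (since 5·3 = 15 = 2·7 + 1), so t ≡ 3·2 = 6 ≡ 6 (mod 7).
    Then x = 6 + 12·6 = 78, valid modulo lcm(12, 7) = 84: x ≡ 78 (mod 84).
Verify: 78 mod 4 = 2 ✓, 78 mod 3 = 0 ✓, 78 mod 7 = 1 ✓.

x ≡ 78 (mod 84).


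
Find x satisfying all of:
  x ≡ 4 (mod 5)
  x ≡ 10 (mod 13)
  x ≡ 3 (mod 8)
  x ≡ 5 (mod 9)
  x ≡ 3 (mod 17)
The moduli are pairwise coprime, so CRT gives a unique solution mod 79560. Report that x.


Product of moduli M = 5 · 13 · 8 · 9 · 17 = 79560.
Merge one congruence at a time:
  Start: x ≡ 4 (mod 5).
  Combine with x ≡ 10 (mod 13); new modulus lcm = 65.
    Write x = 4 + 5·t and substitute into x ≡ 10 (mod 13): 5·t ≡ 10 − 4 = 6 (mod 13).
    The inverse of 5 mod 13 is 8 (since 5·8 = 40 = 3·13 + 1), so t ≡ 8·6 = 48 ≡ 9 (mod 13).
    Then x = 4 + 5·9 = 49, valid modulo lcm(5, 13) = 65: x ≡ 49 (mod 65).
  Combine with x ≡ 3 (mod 8); new modulus lcm = 520.
    Write x = 49 + 65·t and substitute into x ≡ 3 (mod 8): 65·t ≡ 3 − 49 = -46 (mod 8).
    Reduce coefficients mod 8: 1·t ≡ 2 (mod 8).
    So t ≡ 2 (mod 8).
    Then x = 49 + 65·2 = 179, valid modulo lcm(65, 8) = 520: x ≡ 179 (mod 520).
  Combine with x ≡ 5 (mod 9); new modulus lcm = 4680.
    Write x = 179 + 520·t and substitute into x ≡ 5 (mod 9): 520·t ≡ 5 − 179 = -174 (mod 9).
    Reduce coefficients mod 9: 7·t ≡ 6 (mod 9).
    The inverse of 7 mod 9 is 4 (since 7·4 = 28 = 3·9 + 1), so t ≡ 4·6 = 24 ≡ 6 (mod 9).
    Then x = 179 + 520·6 = 3299, valid modulo lcm(520, 9) = 4680: x ≡ 3299 (mod 4680).
  Combine with x ≡ 3 (mod 17); new modulus lcm = 79560.
    Write x = 3299 + 4680·t and substitute into x ≡ 3 (mod 17): 4680·t ≡ 3 − 3299 = -3296 (mod 17).
    Reduce coefficients mod 17: 5·t ≡ 2 (mod 17).
    The inverse of 5 mod 17 is 7 (since 5·7 = 35 = 2·17 + 1), so t ≡ 7·2 = 14 ≡ 14 (mod 17).
    Then x = 3299 + 4680·14 = 68819, valid modulo lcm(4680, 17) = 79560: x ≡ 68819 (mod 79560).
Verify against each original: 68819 mod 5 = 4, 68819 mod 13 = 10, 68819 mod 8 = 3, 68819 mod 9 = 5, 68819 mod 17 = 3.

x ≡ 68819 (mod 79560).


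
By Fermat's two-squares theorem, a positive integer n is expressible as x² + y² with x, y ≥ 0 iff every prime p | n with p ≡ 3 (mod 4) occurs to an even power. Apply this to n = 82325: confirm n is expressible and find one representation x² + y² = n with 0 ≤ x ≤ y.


Step 1: Factor n = 82325 = 5^2 · 37 · 89.
Step 2: Check the mod-4 condition on each prime factor: 5 ≡ 1 (mod 4), exponent 2; 37 ≡ 1 (mod 4), exponent 1; 89 ≡ 1 (mod 4), exponent 1.
All primes ≡ 3 (mod 4) appear to even exponent (or don't appear), so by the two-squares theorem n IS expressible as a sum of two squares.
Step 3: Build a representation. Group n = k² · m with k = 5 and m = 37 · 89 = 3293 (a product of primes ≡ 1 (mod 4)); a representation of m scales to one of n via (k·x)² + (k·y)² = k²(x² + y²). Each prime p ≡ 1 (mod 4) is itself a sum of two squares; find a² by testing p − a² for a perfect square:
  37: 37 − 1² = 36 = 6² ⇒ 37 = 1² + 6².
  89: 89 − 1² = 88, 89 − 2² = 85, 89 − 3² = 80, 89 − 4² = 73, 89 − 5² = 64 = 8² ⇒ 89 = 5² + 8².
  Combine using the Brahmagupta–Fibonacci identity (a² + b²)(c² + d²) = (ac − bd)² + (ad + bc)² = (ac + bd)² + (ad − bc)²:
  37 · 89 = 3293: from (1² + 6²)(5² + 8²), take (1·5 − 6·8, 1·8 + 6·5) = (5 − 48, 8 + 30) = (-43, 38); dropping signs (only squares matter) gives (43, 38); check 43² + 38² = 1849 + 1444 = 3293 ✓.
  Scale by k = 5: (5·43, 5·38) = (215, 190).
Step 4: Order so x ≤ y and verify: 190² + 215² = 36100 + 46225 = 82325 = n. ✓

n = 82325 = 190² + 215² (one valid representation with x ≤ y).


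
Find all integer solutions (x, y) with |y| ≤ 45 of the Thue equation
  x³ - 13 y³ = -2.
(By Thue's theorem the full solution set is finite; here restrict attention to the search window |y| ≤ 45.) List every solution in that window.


The equation is x³ - 13y³ = -2. For fixed y, x³ = 13·y³ − 2, so a solution requires the RHS to be a perfect cube.
Strategy: iterate y from -45 to 45, compute RHS = 13·y³ − 2, and check whether it is a (positive or negative) perfect cube.
Check small values of y:
  y = 0: RHS = -2 is not a perfect cube.
  y = 1: RHS = 11 is not a perfect cube.
  y = -1: RHS = -15 is not a perfect cube.
  y = 2: RHS = 102 is not a perfect cube.
  y = -2: RHS = -106 is not a perfect cube.
  y = 3: RHS = 349 is not a perfect cube.
  y = -3: RHS = -353 is not a perfect cube.
Continuing the search up to |y| = 45 finds no solutions either.
No (x, y) in the scanned range satisfies the equation.

No integer solutions with |y| ≤ 45.


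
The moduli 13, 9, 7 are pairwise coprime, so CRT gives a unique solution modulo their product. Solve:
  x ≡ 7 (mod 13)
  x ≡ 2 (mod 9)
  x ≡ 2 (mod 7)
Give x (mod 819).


Moduli 13, 9, 7 are pairwise coprime; by CRT there is a unique solution modulo M = 13 · 9 · 7 = 819.
Solve pairwise, accumulating the modulus:
  Start with x ≡ 7 (mod 13).
  Combine with x ≡ 2 (mod 9): since gcd(13, 9) = 1, we get a unique residue mod 117.
    Write x = 7 + 13·t and substitute into x ≡ 2 (mod 9): 13·t ≡ 2 − 7 = -5 (mod 9).
    Reduce coefficients mod 9: 4·t ≡ 4 (mod 9).
    The inverse of 4 mod 9 is 7 (since 4·7 = 28 = 3·9 + 1), so t ≡ 7·4 = 28 ≡ 1 (mod 9).
    Then x = 7 + 13·1 = 20, valid modulo lcm(13, 9) = 117: x ≡ 20 (mod 117).
  Combine with x ≡ 2 (mod 7): since gcd(117, 7) = 1, we get a unique residue mod 819.
    Write x = 20 + 117·t and substitute into x ≡ 2 (mod 7): 117·t ≡ 2 − 20 = -18 (mod 7).
    Reduce coefficients mod 7: 5·t ≡ 3 (mod 7).
    The inverse of 5 mod 7 is 3 (since 5·3 = 15 = 2·7 + 1), so t ≡ 3·3 = 9 ≡ 2 (mod 7).
    Then x = 20 + 117·2 = 254, valid modulo lcm(117, 7) = 819: x ≡ 254 (mod 819).
Verify: 254 mod 13 = 7 ✓, 254 mod 9 = 2 ✓, 254 mod 7 = 2 ✓.

x ≡ 254 (mod 819).


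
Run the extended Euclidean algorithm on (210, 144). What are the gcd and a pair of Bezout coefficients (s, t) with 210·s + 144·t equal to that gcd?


Euclidean algorithm on (210, 144) — divide until remainder is 0:
  210 = 1 · 144 + 66
  144 = 2 · 66 + 12
  66 = 5 · 12 + 6
  12 = 2 · 6 + 0
gcd(210, 144) = 6.
Track Bezout coefficients alongside the remainders: start with r₀ = 210 = a·1 + b·0 (s = 1, t = 0) and r₁ = 144 = a·0 + b·1 (s = 0, t = 1); each new remainder r_{k+1} = r_{k-1} − q_k·r_k inherits s_{k+1} = s_{k-1} − q_k·s_k, t_{k+1} = t_{k-1} − q_k·t_k, so r_k = a·s_k + b·t_k at every step:
  q = 1: r = 66, s = 1 − 1·0 = 1, t = 0 − 1·1 = -1  (check: 210·1 + 144·(-1) = 66)
  q = 2: r = 12, s = 0 − 2·1 = -2, t = 1 − 2·(-1) = 3  (check: 210·(-2) + 144·3 = 12)
  q = 5: r = 6, s = 1 − 5·(-2) = 11, t = -1 − 5·3 = -16  (check: 210·11 + 144·(-16) = 6)
The row with r = 6 (the gcd) gives the Bezout coefficients s = 11, t = -16.
Result: 210 · (11) + 144 · (-16) = 6.

gcd(210, 144) = 6; s = 11, t = -16 (check: 210·11 + 144·(-16) = 6).


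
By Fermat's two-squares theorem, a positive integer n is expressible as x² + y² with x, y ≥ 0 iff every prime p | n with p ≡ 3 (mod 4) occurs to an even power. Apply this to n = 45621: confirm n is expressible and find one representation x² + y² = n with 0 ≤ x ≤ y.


Step 1: Factor n = 45621 = 3^2 · 37 · 137.
Step 2: Check the mod-4 condition on each prime factor: 3 ≡ 3 (mod 4), exponent 2 (must be even); 37 ≡ 1 (mod 4), exponent 1; 137 ≡ 1 (mod 4), exponent 1.
All primes ≡ 3 (mod 4) appear to even exponent (or don't appear), so by the two-squares theorem n IS expressible as a sum of two squares.
Step 3: Build a representation. Group n = k² · m with k = 3 and m = 37 · 137 = 5069 (a product of primes ≡ 1 (mod 4)); a representation of m scales to one of n via (k·x)² + (k·y)² = k²(x² + y²). Each prime p ≡ 1 (mod 4) is itself a sum of two squares; find a² by testing p − a² for a perfect square:
  37: 37 − 1² = 36 = 6² ⇒ 37 = 1² + 6².
  137: 137 − 1² = 136, 137 − 2² = 133, 137 − 3² = 128, 137 − 4² = 121 = 11² ⇒ 137 = 4² + 11².
  Combine using the Brahmagupta–Fibonacci identity (a² + b²)(c² + d²) = (ac − bd)² + (ad + bc)² = (ac + bd)² + (ad − bc)²:
  37 · 137 = 5069: from (1² + 6²)(4² + 11²), take (1·4 − 6·11, 1·11 + 6·4) = (4 − 66, 11 + 24) = (-62, 35); dropping signs (only squares matter) gives (62, 35); check 62² + 35² = 3844 + 1225 = 5069 ✓.
  Scale by k = 3: (3·62, 3·35) = (186, 105).
Step 4: Order so x ≤ y and verify: 105² + 186² = 11025 + 34596 = 45621 = n. ✓

n = 45621 = 105² + 186² (one valid representation with x ≤ y).


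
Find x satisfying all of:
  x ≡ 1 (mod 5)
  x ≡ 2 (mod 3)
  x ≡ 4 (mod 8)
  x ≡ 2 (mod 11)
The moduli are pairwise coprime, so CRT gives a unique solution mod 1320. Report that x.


Product of moduli M = 5 · 3 · 8 · 11 = 1320.
Merge one congruence at a time:
  Start: x ≡ 1 (mod 5).
  Combine with x ≡ 2 (mod 3); new modulus lcm = 15.
    Write x = 1 + 5·t and substitute into x ≡ 2 (mod 3): 5·t ≡ 2 − 1 = 1 (mod 3).
    Reduce coefficients mod 3: 2·t ≡ 1 (mod 3).
    The inverse of 2 mod 3 is 2 (since 2·2 = 4 = 1·3 + 1), so t ≡ 2·1 = 2 ≡ 2 (mod 3).
    Then x = 1 + 5·2 = 11, valid modulo lcm(5, 3) = 15: x ≡ 11 (mod 15).
  Combine with x ≡ 4 (mod 8); new modulus lcm = 120.
    Write x = 11 + 15·t and substitute into x ≡ 4 (mod 8): 15·t ≡ 4 − 11 = -7 (mod 8).
    Reduce coefficients mod 8: 7·t ≡ 1 (mod 8).
    The inverse of 7 mod 8 is 7 (since 7·7 = 49 = 6·8 + 1), so t ≡ 7·1 = 7 ≡ 7 (mod 8).
    Then x = 11 + 15·7 = 116, valid modulo lcm(15, 8) = 120: x ≡ 116 (mod 120).
  Combine with x ≡ 2 (mod 11); new modulus lcm = 1320.
    Write x = 116 + 120·t and substitute into x ≡ 2 (mod 11): 120·t ≡ 2 − 116 = -114 (mod 11).
    Reduce coefficients mod 11: 10·t ≡ 7 (mod 11).
    The inverse of 10 mod 11 is 10 (since 10·10 = 100 = 9·11 + 1), so t ≡ 10·7 = 70 ≡ 4 (mod 11).
    Then x = 116 + 120·4 = 596, valid modulo lcm(120, 11) = 1320: x ≡ 596 (mod 1320).
Verify against each original: 596 mod 5 = 1, 596 mod 3 = 2, 596 mod 8 = 4, 596 mod 11 = 2.

x ≡ 596 (mod 1320).


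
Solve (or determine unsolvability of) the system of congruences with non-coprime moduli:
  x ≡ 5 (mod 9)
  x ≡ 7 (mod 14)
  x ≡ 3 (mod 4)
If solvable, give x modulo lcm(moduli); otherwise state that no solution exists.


Moduli 9, 14, 4 are not pairwise coprime, so CRT works modulo lcm(m_i) when all pairwise compatibility conditions hold.
Pairwise compatibility: gcd(m_i, m_j) must divide a_i - a_j for every pair.
Merge one congruence at a time:
  Start: x ≡ 5 (mod 9).
  Combine with x ≡ 7 (mod 14): gcd(9, 14) = 1; 7 - 5 = 2, which IS divisible by 1, so compatible.
    Write x = 5 + 9·t and substitute into x ≡ 7 (mod 14): 9·t ≡ 7 − 5 = 2 (mod 14).
    The inverse of 9 mod 14 is 11 (since 9·11 = 99 = 7·14 + 1), so t ≡ 11·2 = 22 ≡ 8 (mod 14).
    Then x = 5 + 9·8 = 77, valid modulo lcm(9, 14) = 126: x ≡ 77 (mod 126).
  Combine with x ≡ 3 (mod 4): gcd(126, 4) = 2; 3 - 77 = -74, which IS divisible by 2, so compatible.
    Write x = 77 + 126·t and substitute into x ≡ 3 (mod 4): 126·t ≡ 3 − 77 = -74 (mod 4).
    Divide the congruence (and modulus) by g = 2: 63·t ≡ -37 (mod 2).
    Reduce coefficients mod 2: 1·t ≡ 1 (mod 2).
    So t ≡ 1 (mod 2).
    Then x = 77 + 126·1 = 203, valid modulo lcm(126, 4) = 252: x ≡ 203 (mod 252).
Verify: 203 mod 9 = 5, 203 mod 14 = 7, 203 mod 4 = 3.

x ≡ 203 (mod 252).


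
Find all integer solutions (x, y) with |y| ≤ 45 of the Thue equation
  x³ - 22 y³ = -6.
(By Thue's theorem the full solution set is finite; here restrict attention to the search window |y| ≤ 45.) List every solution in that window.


The equation is x³ - 22y³ = -6. For fixed y, x³ = 22·y³ − 6, so a solution requires the RHS to be a perfect cube.
Strategy: iterate y from -45 to 45, compute RHS = 22·y³ − 6, and check whether it is a (positive or negative) perfect cube.
Check small values of y:
  y = 0: RHS = -6 is not a perfect cube.
  y = 1: RHS = 16 is not a perfect cube.
  y = -1: RHS = -28 is not a perfect cube.
  y = 2: RHS = 170 is not a perfect cube.
  y = -2: RHS = -182 is not a perfect cube.
  y = 3: RHS = 588 is not a perfect cube.
  y = -3: RHS = -600 is not a perfect cube.
Continuing, at y = 5: RHS = 2744 = (14)³ ⇒ x = 14 works.
Searching the remaining y in |y| ≤ 45 finds no further solutions.
Collected solutions: (14, 5).

Solutions (with |y| ≤ 45): (14, 5).
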